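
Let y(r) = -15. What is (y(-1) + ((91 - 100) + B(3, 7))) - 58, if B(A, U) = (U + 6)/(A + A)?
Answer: -479/6 ≈ -79.833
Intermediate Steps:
B(A, U) = (6 + U)/(2*A) (B(A, U) = (6 + U)/((2*A)) = (6 + U)*(1/(2*A)) = (6 + U)/(2*A))
(y(-1) + ((91 - 100) + B(3, 7))) - 58 = (-15 + ((91 - 100) + (1/2)*(6 + 7)/3)) - 58 = (-15 + (-9 + (1/2)*(1/3)*13)) - 58 = (-15 + (-9 + 13/6)) - 58 = (-15 - 41/6) - 58 = -131/6 - 58 = -479/6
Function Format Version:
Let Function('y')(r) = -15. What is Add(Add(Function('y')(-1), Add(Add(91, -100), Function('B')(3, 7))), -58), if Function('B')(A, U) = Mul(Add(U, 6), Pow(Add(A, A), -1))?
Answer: Rational(-479, 6) ≈ -79.833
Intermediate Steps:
Function('B')(A, U) = Mul(Rational(1, 2), Pow(A, -1), Add(6, U)) (Function('B')(A, U) = Mul(Add(6, U), Pow(Mul(2, A), -1)) = Mul(Add(6, U), Mul(Rational(1, 2), Pow(A, -1))) = Mul(Rational(1, 2), Pow(A, -1), Add(6, U)))
Add(Add(Function('y')(-1), Add(Add(91, -100), Function('B')(3, 7))), -58) = Add(Add(-15, Add(Add(91, -100), Mul(Rational(1, 2), Pow(3, -1), Add(6, 7)))), -58) = Add(Add(-15, Add(-9, Mul(Rational(1, 2), Rational(1, 3), 13))), -58) = Add(Add(-15, Add(-9, Rational(13, 6))), -58) = Add(Add(-15, Rational(-41, 6)), -58) = Add(Rational(-131, 6), -58) = Rational(-479, 6)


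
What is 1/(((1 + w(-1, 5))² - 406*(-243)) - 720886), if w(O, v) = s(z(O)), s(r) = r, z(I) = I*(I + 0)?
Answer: -1/622224 ≈ -1.6071e-6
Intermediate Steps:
z(I) = I² (z(I) = I*I = I²)
w(O, v) = O²
1/(((1 + w(-1, 5))² - 406*(-243)) - 720886) = 1/(((1 + (-1)²)² - 406*(-243)) - 720886) = 1/(((1 + 1)² + 98658) - 720886) = 1/((2² + 98658) - 720886) = 1/((4 + 98658) - 720886) = 1/(98662 - 720886) = 1/(-622224) = -1/622224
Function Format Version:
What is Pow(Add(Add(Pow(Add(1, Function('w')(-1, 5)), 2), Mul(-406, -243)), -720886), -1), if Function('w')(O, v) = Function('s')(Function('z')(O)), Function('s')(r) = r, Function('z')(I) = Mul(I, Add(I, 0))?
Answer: Rational(-1, 622224) ≈ -1.6071e-6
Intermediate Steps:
Function('z')(I) = Pow(I, 2) (Function('z')(I) = Mul(I, I) = Pow(I, 2))
Function('w')(O, v) = Pow(O, 2)
Pow(Add(Add(Pow(Add(1, Function('w')(-1, 5)), 2), Mul(-406, -243)), -720886), -1) = Pow(Add(Add(Pow(Add(1, Pow(-1, 2)), 2), Mul(-406, -243)), -720886), -1) = Pow(Add(Add(Pow(Add(1, 1), 2), 98658), -720886), -1) = Pow(Add(Add(Pow(2, 2), 98658), -720886), -1) = Pow(Add(Add(4, 98658), -720886), -1) = Pow(Add(98662, -720886), -1) = Pow(-622224, -1) = Rational(-1, 622224)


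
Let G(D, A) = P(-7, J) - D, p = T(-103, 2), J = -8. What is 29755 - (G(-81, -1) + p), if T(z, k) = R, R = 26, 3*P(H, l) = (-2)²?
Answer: 88940/3 ≈ 29647.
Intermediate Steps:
P(H, l) = 4/3 (P(H, l) = (⅓)*(-2)² = (⅓)*4 = 4/3)
T(z, k) = 26
p = 26
G(D, A) = 4/3 - D
29755 - (G(-81, -1) + p) = 29755 - ((4/3 - 1*(-81)) + 26) = 29755 - ((4/3 + 81) + 26) = 29755 - (247/3 + 26) = 29755 - 1*325/3 = 29755 - 325/3 = 88940/3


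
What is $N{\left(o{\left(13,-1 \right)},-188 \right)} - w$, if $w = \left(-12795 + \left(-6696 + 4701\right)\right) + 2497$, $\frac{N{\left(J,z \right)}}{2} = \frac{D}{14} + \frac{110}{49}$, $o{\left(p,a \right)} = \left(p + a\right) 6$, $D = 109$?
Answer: $\frac{603340}{49} \approx 12313.0$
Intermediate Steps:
$o{\left(p,a \right)} = 6 a + 6 p$ ($o{\left(p,a \right)} = \left(a + p\right) 6 = 6 a + 6 p$)
$N{\left(J,z \right)} = \frac{983}{49}$ ($N{\left(J,z \right)} = 2 \left(\frac{109}{14} + \frac{110}{49}\right) = 2 \cdot \frac{983}{98} = \frac{983}{49}$)
$w = -12293$ ($w = \left(-12795 - 1995\right) + 2497 = -14790 + 2497 = -12293$)
$N{\left(o{\left(13,-1 \right)},-188 \right)} - w = \frac{983}{49} - -12293 = \frac{983}{49} + 12293 = \frac{603340}{49}$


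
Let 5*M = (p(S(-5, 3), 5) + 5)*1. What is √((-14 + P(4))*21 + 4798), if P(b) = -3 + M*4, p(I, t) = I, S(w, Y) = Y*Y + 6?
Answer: √4777 ≈ 69.116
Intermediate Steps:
S(w, Y) = 6 + Y² (S(w, Y) = Y² + 6 = 6 + Y²)
M = 4 (M = (((6 + 3²) + 5)*1)/5 = (((6 + 9) + 5)*1)/5 = ((15 + 5)*1)/5 = (20*1)/5 = (⅕)*20 = 4)
P(b) = 13 (P(b) = -3 + 4*4 = -3 + 16 = 13)
√((-14 + P(4))*21 + 4798) = √((-14 + 13)*21 + 4798) = √(-1*21 + 4798) = √(-21 + 4798) = √4777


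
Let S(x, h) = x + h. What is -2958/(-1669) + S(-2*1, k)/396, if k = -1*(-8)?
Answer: 196897/110154 ≈ 1.7875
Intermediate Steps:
k = 8
S(x, h) = h + x
-2958/(-1669) + S(-2*1, k)/396 = -2958/(-1669) + (8 - 2*1)/396 = -2958*(-1/1669) + (8 - 2)*(1/396) = 2958/1669 + 6*(1/396) = 2958/1669 + 1/66 = 196897/110154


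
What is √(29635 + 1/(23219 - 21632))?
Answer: √141092238/69 ≈ 172.15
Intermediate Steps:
√(29635 + 1/(23219 - 21632)) = √(29635 + 1/1587) = √(47030746/1587) = √141092238/69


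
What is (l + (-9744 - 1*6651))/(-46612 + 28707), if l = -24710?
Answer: 8221/3581 ≈ 2.2957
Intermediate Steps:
(l + (-9744 - 1*6651))/(-46612 + 28707) = (-24710 + (-9744 - 1*6651))/(-46612 + 28707) = (-24710 + (-9744 - 6651))/(-17905) = (-24710 - 16395)*(-1/17905) = -41105*(-1/17905) = 8221/3581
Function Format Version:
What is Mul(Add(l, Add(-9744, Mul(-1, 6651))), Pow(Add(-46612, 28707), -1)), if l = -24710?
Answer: Rational(8221, 3581) ≈ 2.2957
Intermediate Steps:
Mul(Add(l, Add(-9744, Mul(-1, 6651))), Pow(Add(-46612, 28707), -1)) = Mul(Add(-24710, Add(-9744, Mul(-1, 6651))), Pow(Add(-46612, 28707), -1)) = Mul(Add(-24710, Add(-9744, -6651)), Pow(-17905, -1)) = Mul(Add(-24710, -16395), Rational(-1, 17905)) = Mul(-41105, Rational(-1, 17905)) = Rational(8221, 3581)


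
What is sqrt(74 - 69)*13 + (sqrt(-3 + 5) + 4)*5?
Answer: 20 + 5*sqrt(2) + 13*sqrt(5) ≈ 56.140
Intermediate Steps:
sqrt(74 - 69)*13 + (sqrt(-3 + 5) + 4)*5 = sqrt(5)*13 + (sqrt(2) + 4)*5 = 13*sqrt(5) + (4 + sqrt(2))*5 = 13*sqrt(5) + (20 + 5*sqrt(2)) = 20 + 5*sqrt(2) + 13*sqrt(5)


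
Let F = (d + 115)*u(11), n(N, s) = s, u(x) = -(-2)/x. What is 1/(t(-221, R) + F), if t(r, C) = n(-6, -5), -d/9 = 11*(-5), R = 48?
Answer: 11/1165 ≈ 0.0094421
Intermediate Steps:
u(x) = 2/x
d = 495 (d = -99*(-5) = -9*(-55) = 495)
t(r, C) = -5
F = 1220/11 (F = (495 + 115)*(2/11) = 610*(2*(1/11)) = 610*(2/11) = 1220/11 ≈ 110.91)
1/(t(-221, R) + F) = 1/(-5 + 1220/11) = 1/(1165/11) = 11/1165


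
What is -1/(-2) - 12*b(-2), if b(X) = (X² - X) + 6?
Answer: -287/2 ≈ -143.50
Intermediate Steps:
b(X) = 6 + X² - X
-1/(-2) - 12*b(-2) = -1/(-2) - 12*(6 + (-2)² - 1*(-2)) = -1*(-½) - 12*(6 + 4 + 2) = ½ - 12*12 = ½ - 144 = -287/2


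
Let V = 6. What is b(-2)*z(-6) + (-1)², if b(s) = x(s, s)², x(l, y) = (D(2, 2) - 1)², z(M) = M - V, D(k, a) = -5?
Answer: -15551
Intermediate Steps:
z(M) = -6 + M (z(M) = M - 1*6 = M - 6 = -6 + M)
x(l, y) = 36 (x(l, y) = (-5 - 1)² = (-6)² = 36)
b(s) = 1296 (b(s) = 36² = 1296)
b(-2)*z(-6) + (-1)² = 1296*(-6 - 6) + (-1)² = 1296*(-12) + 1 = -15552 + 1 = -15551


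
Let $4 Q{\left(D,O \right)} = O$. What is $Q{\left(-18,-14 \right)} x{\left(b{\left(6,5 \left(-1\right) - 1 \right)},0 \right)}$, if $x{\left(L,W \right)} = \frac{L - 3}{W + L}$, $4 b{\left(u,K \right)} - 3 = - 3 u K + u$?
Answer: $- \frac{245}{78} \approx -3.141$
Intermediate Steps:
$b{\left(u,K \right)} = \frac{3}{4} + \frac{u}{4} - \frac{3 K u}{4}$ ($b{\left(u,K \right)} = \frac{3}{4} + \frac{- 3 u K + u}{4} = \frac{3}{4} + \frac{- 3 K u + u}{4} = \frac{3}{4} + \frac{u - 3 K u}{4} = \frac{3}{4} - \left(- \frac{u}{4} + \frac{3 K u}{4}\right) = \frac{3}{4} + \frac{u}{4} - \frac{3 K u}{4}$)
$x{\left(L,W \right)} = \frac{-3 + L}{L + W}$
$Q{\left(D,O \right)} = \frac{O}{4}$
$Q{\left(-18,-14 \right)} x{\left(b{\left(6,5 \left(-1\right) - 1 \right)},0 \right)} = \frac{1}{4} \left(-14\right) \frac{-3 + \left(\frac{3}{4} + \frac{1}{4} \cdot 6 - \frac{3}{4} \left(5 \left(-1\right) - 1\right) 6\right)}{\left(\frac{3}{4} + \frac{1}{4} \cdot 6 - \frac{3}{4} \left(5 \left(-1\right) - 1\right) 6\right) + 0} = - \frac{7 \frac{-3 + \left(\frac{3}{4} + \frac{3}{2} - \frac{3}{4} \left(-5 - 1\right) 6\right)}{\left(\frac{3}{4} + \frac{3}{2} - \frac{3}{4} \left(-5 - 1\right) 6\right) + 0}}{2} = - \frac{7 \frac{-3 + \left(\frac{3}{4} + \frac{3}{2} - \left(- \frac{9}{2}\right) 6\right)}{\left(\frac{3}{4} + \frac{3}{2} - \left(- \frac{9}{2}\right) 6\right) + 0}}{2} = - \frac{7 \frac{-3 + \left(\frac{3}{4} + \frac{3}{2} + 27\right)}{\left(\frac{3}{4} + \frac{3}{2} + 27\right) + 0}}{2} = - \frac{7 \frac{-3 + \frac{117}{4}}{\frac{117}{4} + 0}}{2} = - \frac{7 \frac{1}{\frac{117}{4}} \cdot \frac{105}{4}}{2} = - \frac{7 \cdot \frac{4}{117} \cdot \frac{105}{4}}{2} = \left(- \frac{7}{2}\right) \frac{35}{39} = - \frac{245}{78}$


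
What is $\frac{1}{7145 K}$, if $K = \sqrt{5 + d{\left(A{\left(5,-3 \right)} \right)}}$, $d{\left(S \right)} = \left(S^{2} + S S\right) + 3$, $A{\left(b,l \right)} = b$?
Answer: $\frac{\sqrt{58}}{414410} \approx 1.8377 \cdot 10^{-5}$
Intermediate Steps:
$d{\left(S \right)} = 3 + 2 S^{2}$ ($d{\left(S \right)} = \left(S^{2} + S^{2}\right) + 3 = 2 S^{2} + 3 = 3 + 2 S^{2}$)
$K = \sqrt{58}$ ($K = \sqrt{5 + \left(3 + 2 \cdot 5^{2}\right)} = \sqrt{5 + \left(3 + 2 \cdot 25\right)} = \sqrt{5 + \left(3 + 50\right)} = \sqrt{5 + 53} = \sqrt{58} \approx 7.6158$)
$\frac{1}{7145 K} = \frac{1}{7145 \sqrt{58}} = \frac{\sqrt{58}}{414410}$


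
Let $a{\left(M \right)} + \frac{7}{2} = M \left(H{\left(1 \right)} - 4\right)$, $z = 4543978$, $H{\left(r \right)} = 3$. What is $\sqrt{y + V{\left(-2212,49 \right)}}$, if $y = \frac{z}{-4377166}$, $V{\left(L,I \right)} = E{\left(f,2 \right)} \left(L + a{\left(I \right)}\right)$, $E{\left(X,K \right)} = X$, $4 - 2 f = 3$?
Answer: $\frac{i \sqrt{21713326682395629}}{4377166} \approx 33.664 i$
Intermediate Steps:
$f = \frac{1}{2}$ ($f = 2 - \frac{3}{2} = \frac{1}{2} \approx 0.5$)
$a{\left(M \right)} = - \frac{7}{2} - M$ ($a{\left(M \right)} = - \frac{7}{2} + M \left(3 - 4\right) = - \frac{7}{2} + M \left(-1\right) = - \frac{7}{2} - M$)
$V{\left(L,I \right)} = - \frac{7}{4} + \frac{L}{2} - \frac{I}{2}$ ($V{\left(L,I \right)} = \frac{L - \left(\frac{7}{2} + I\right)}{2} = \frac{- \frac{7}{2} + L - I}{2} = - \frac{7}{4} + \frac{L}{2} - \frac{I}{2}$)
$y = - \frac{2271989}{2188583}$ ($y = \frac{4543978}{-4377166} = 4543978 \left(- \frac{1}{4377166}\right) = - \frac{2271989}{2188583} \approx -1.0381$)
$\sqrt{y + V{\left(-2212,49 \right)}} = \sqrt{- \frac{2271989}{2188583} - \frac{4529}{4}} = \sqrt{- \frac{9921180363}{8754332}} = \frac{i \sqrt{21713326682395629}}{4377166}$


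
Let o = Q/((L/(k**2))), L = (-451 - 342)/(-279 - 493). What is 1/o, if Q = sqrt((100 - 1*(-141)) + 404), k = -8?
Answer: 793*sqrt(645)/31868160 ≈ 0.00063197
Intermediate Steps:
Q = sqrt(645) (Q = sqrt((100 + 141) + 404) = sqrt(241 + 404) = sqrt(645) ≈ 25.397)
L = 793/772 (L = -793/(-772) = -793*(-1/772) = 793/772 ≈ 1.0272)
o = 49408*sqrt(645)/793 (o = sqrt(645)/((793/(772*((-8)**2)))) = sqrt(645)/(((793/772)/64)) = sqrt(645)/(((793/772)*(1/64))) = sqrt(645)/(793/49408) = sqrt(645)*(49408/793) = 49408*sqrt(645)/793 ≈ 1582.4)
1/o = 1/(49408*sqrt(645)/793) = 793*sqrt(645)/31868160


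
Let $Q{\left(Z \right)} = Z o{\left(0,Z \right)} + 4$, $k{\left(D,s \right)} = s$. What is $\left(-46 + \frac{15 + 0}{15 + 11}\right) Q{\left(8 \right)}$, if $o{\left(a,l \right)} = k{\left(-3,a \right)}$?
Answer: $- \frac{2362}{13} \approx -181.69$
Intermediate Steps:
$o{\left(a,l \right)} = a$
$Q{\left(Z \right)} = 4$ ($Q{\left(Z \right)} = Z 0 + 4 = 0 + 4 = 4$)
$\left(-46 + \frac{15 + 0}{15 + 11}\right) Q{\left(8 \right)} = \left(-46 + \frac{15 + 0}{15 + 11}\right) 4 = \left(-46 + \frac{15}{26}\right) 4 = \left(- \frac{1181}{26}\right) 4 = - \frac{2362}{13}$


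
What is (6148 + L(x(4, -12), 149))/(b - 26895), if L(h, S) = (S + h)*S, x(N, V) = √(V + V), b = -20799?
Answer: -28349/47694 - 149*I*√6/23847 ≈ -0.59439 - 0.015305*I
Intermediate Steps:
x(N, V) = √2*√V (x(N, V) = √(2*V) = √2*√V)
L(h, S) = S*(S + h)
(6148 + L(x(4, -12), 149))/(b - 26895) = (6148 + 149*(149 + √2*√(-12)))/(-20799 - 26895) = (6148 + 149*(149 + √2*(2*I*√3)))/(-47694) = (6148 + 149*(149 + 2*I*√6))*(-1/47694) = (6148 + (22201 + 298*I*√6))*(-1/47694) = (28349 + 298*I*√6)*(-1/47694) = -28349/47694 - 149*I*√6/23847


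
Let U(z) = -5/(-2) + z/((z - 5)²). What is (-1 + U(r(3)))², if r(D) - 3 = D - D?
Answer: 81/16 ≈ 5.0625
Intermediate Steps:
r(D) = 3 (r(D) = 3 + (D - D) = 3 + 0 = 3)
U(z) = 5/2 + z/(-5 + z)² (U(z) = -5*(-½) + z/((-5 + z)²) = 5/2 + z/(-5 + z)²)
(-1 + U(r(3)))² = (-1 + (5/2 + 3/(-5 + 3)²))² = (-1 + (5/2 + 3/(-2)²))² = (-1 + (5/2 + 3*(¼)))² = (-1 + (5/2 + ¾))² = (-1 + 13/4)² = (9/4)² = 81/16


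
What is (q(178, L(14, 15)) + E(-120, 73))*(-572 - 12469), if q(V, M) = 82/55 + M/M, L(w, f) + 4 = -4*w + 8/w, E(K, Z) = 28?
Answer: -21869757/55 ≈ -3.9763e+5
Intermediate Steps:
L(w, f) = -4 - 4*w + 8/w (L(w, f) = -4 + (-4*w + 8/w) = -4 - 4*w + 8/w)
q(V, M) = 137/55 (q(V, M) = 82*(1/55) + 1 = 82/55 + 1 = 137/55)
(q(178, L(14, 15)) + E(-120, 73))*(-572 - 12469) = (137/55 + 28)*(-572 - 12469) = (1677/55)*(-13041) = -21869757/55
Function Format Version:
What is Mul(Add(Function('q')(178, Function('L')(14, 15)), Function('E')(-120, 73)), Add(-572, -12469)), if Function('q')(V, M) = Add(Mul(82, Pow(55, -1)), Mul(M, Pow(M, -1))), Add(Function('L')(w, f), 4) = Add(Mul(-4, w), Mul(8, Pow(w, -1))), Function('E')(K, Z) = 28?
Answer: Rational(-21869757, 55) ≈ -3.9763e+5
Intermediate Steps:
Function('L')(w, f) = Add(-4, Mul(-4, w), Mul(8, Pow(w, -1))) (Function('L')(w, f) = Add(-4, Add(Mul(-4, w), Mul(8, Pow(w, -1)))) = Add(-4, Mul(-4, w), Mul(8, Pow(w, -1))))
Function('q')(V, M) = Rational(137, 55) (Function('q')(V, M) = Add(Mul(82, Rational(1, 55)), 1) = Add(Rational(82, 55), 1) = Rational(137, 55))
Mul(Add(Function('q')(178, Function('L')(14, 15)), Function('E')(-120, 73)), Add(-572, -12469)) = Mul(Add(Rational(137, 55), 28), Add(-572, -12469)) = Mul(Rational(1677, 55), -13041) = Rational(-21869757, 55)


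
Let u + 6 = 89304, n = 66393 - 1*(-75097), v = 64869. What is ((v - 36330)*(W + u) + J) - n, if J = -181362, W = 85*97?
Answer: 2783456825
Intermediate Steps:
W = 8245
n = 141490 (n = 66393 + 75097 = 141490)
u = 89298 (u = -6 + 89304 = 89298)
((v - 36330)*(W + u) + J) - n = ((64869 - 36330)*(8245 + 89298) - 181362) - 1*141490 = (28539*97543 - 181362) - 141490 = (2783779677 - 181362) - 141490 = 2783598315 - 141490 = 2783456825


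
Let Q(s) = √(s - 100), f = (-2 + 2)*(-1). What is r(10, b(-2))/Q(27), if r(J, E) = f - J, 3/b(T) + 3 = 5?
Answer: 10*I*√73/73 ≈ 1.1704*I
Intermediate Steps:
b(T) = 3/2 (b(T) = 3/(-3 + 5) = 3/2)
f = 0 (f = 0*(-1) = 0)
r(J, E) = -J (r(J, E) = 0 - J = -J)
Q(s) = √(-100 + s)
r(10, b(-2))/Q(27) = (-1*10)/(√(-100 + 27)) = -10*(-I*√73/73) = -(-10)*I*√73/73 = 10*I*√73/73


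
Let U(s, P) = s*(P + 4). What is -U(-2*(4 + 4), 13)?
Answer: 272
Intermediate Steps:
U(s, P) = s*(4 + P)
-U(-2*(4 + 4), 13) = -(-2*(4 + 4))*(4 + 13) = -(-2*8)*17 = -(-16)*17 = -1*(-272) = 272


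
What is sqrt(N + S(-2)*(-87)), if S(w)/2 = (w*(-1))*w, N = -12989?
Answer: I*sqrt(12293) ≈ 110.87*I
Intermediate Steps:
S(w) = -2*w**2 (S(w) = 2*((w*(-1))*w) = 2*((-w)*w) = 2*(-w**2) = -2*w**2)
sqrt(N + S(-2)*(-87)) = sqrt(-12989 - 2*(-2)**2*(-87)) = sqrt(-12989 - 2*4*(-87)) = sqrt(-12989 - 8*(-87)) = sqrt(-12989 + 696) = sqrt(-12293) = I*sqrt(12293)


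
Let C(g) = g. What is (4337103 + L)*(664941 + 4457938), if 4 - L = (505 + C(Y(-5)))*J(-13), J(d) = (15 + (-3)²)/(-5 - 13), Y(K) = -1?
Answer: 22221916945741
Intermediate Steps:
J(d) = -4/3 (J(d) = (15 + 9)/(-18) = 24*(-1/18) = -4/3)
L = 676 (L = 4 - (505 - 1)*(-4)/3 = 4 - 504*(-4)/3 = 4 - 1*(-672) = 4 + 672 = 676)
(4337103 + L)*(664941 + 4457938) = (4337103 + 676)*(664941 + 4457938) = 4337779*5122879 = 22221916945741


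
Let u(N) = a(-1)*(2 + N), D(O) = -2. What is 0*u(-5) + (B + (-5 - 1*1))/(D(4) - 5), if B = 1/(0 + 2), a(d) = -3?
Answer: 11/14 ≈ 0.78571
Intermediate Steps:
u(N) = -6 - 3*N (u(N) = -3*(2 + N) = -6 - 3*N)
B = ½ (B = 1/2 = ½ ≈ 0.50000)
0*u(-5) + (B + (-5 - 1*1))/(D(4) - 5) = 0*(-6 - 3*(-5)) + (½ + (-5 - 1*1))/(-2 - 5) = 0*(-6 + 15) + (½ + (-5 - 1))/(-7) = 0*9 + (½ - 6)*(-⅐) = 0 - 11/2*(-⅐) = 0 + 11/14 = 11/14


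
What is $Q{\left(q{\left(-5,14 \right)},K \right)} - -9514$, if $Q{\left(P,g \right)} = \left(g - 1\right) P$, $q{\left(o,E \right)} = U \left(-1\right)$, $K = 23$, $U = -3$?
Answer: $9580$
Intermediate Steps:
$q{\left(o,E \right)} = 3$ ($q{\left(o,E \right)} = \left(-3\right) \left(-1\right) = 3$)
$Q{\left(P,g \right)} = P \left(-1 + g\right)$ ($Q{\left(P,g \right)} = \left(-1 + g\right) P = P \left(-1 + g\right)$)
$Q{\left(q{\left(-5,14 \right)},K \right)} - -9514 = 3 \left(-1 + 23\right) - -9514 = 3 \cdot 22 + 9514 = 66 + 9514 = 9580$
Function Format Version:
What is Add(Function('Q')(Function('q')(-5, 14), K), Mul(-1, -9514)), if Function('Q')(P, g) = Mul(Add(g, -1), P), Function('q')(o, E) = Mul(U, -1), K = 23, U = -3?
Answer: 9580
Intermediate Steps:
Function('q')(o, E) = 3 (Function('q')(o, E) = Mul(-3, -1) = 3)
Function('Q')(P, g) = Mul(P, Add(-1, g)) (Function('Q')(P, g) = Mul(Add(-1, g), P) = Mul(P, Add(-1, g)))
Add(Function('Q')(Function('q')(-5, 14), K), Mul(-1, -9514)) = Add(Mul(3, Add(-1, 23)), Mul(-1, -9514)) = Add(Mul(3, 22), 9514) = Add(66, 9514) = 9580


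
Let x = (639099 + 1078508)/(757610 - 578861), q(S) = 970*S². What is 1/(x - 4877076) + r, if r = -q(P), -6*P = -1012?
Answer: -216508552469770918381/7845936662853 ≈ -2.7595e+7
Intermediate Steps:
P = 506/3 (P = -⅙*(-1012) = 506/3 ≈ 168.67)
x = 1717607/178749 ≈ 9.6090
r = -248354920/9 (r = -970*(506/3)² = -970*256036/9 = -1*248354920/9 = -248354920/9 ≈ -2.7595e+7)
1/(x - 4877076) + r = 1/(1717607/178749 - 4877076) - 248354920/9 = 1/(-871770740317/178749) - 248354920/9 = -178749/871770740317 - 248354920/9 = -216508552469770918381/7845936662853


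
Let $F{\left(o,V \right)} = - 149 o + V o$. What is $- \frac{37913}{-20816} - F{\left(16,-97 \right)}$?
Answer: $\frac{81969689}{20816} \approx 3937.8$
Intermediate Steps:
$- \frac{37913}{-20816} - F{\left(16,-97 \right)} = - \frac{37913}{-20816} - 16 \left(-149 - 97\right) = \left(-37913\right) \left(- \frac{1}{20816}\right) - 16 \left(-246\right) = \frac{37913}{20816} - -3936 = \frac{37913}{20816} + 3936 = \frac{81969689}{20816}$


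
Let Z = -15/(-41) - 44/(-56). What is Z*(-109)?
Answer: -72049/574 ≈ -125.52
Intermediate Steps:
Z = 661/574 (Z = -15*(-1/41) - 44*(-1/56) = 15/41 + 11/14 = 661/574 ≈ 1.1516)
Z*(-109) = (661/574)*(-109) = -72049/574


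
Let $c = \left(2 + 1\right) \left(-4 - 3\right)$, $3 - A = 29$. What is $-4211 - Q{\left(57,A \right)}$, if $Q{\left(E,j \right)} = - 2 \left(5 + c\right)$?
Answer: $-4243$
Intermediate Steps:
$A = -26$ ($A = 3 - 29 = -26$)
$c = -21$ ($c = 3 \left(-7\right) = -21$)
$Q{\left(E,j \right)} = 32$ ($Q{\left(E,j \right)} = - 2 \left(5 - 21\right) = \left(-2\right) \left(-16\right) = 32$)
$-4211 - Q{\left(57,A \right)} = -4211 - 32 = -4243$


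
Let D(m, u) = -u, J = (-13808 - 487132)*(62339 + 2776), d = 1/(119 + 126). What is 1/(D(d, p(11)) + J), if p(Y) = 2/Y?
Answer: -11/358805789102 ≈ -3.0657e-11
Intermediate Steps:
d = 1/245 ≈ 0.0040816
J = -32618708100 (J = -500940*65115 = -32618708100)
1/(D(d, p(11)) + J) = 1/(-2/11 - 32618708100) = 1/(-358805789102/11) = -11/358805789102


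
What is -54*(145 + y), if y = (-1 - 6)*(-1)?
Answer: -8208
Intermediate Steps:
y = 7 (y = -7*(-1) = 7)
-54*(145 + y) = -54*(145 + 7) = -54*152 = -8208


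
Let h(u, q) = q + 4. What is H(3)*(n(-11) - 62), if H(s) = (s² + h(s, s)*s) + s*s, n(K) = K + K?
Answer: -3276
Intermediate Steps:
n(K) = 2*K
h(u, q) = 4 + q
H(s) = 2*s² + s*(4 + s) (H(s) = (s² + (4 + s)*s) + s*s = (s² + s*(4 + s)) + s² = 2*s² + s*(4 + s))
H(3)*(n(-11) - 62) = (3*(4 + 3*3))*(2*(-11) - 62) = (3*(4 + 9))*(-22 - 62) = (3*13)*(-84) = 39*(-84) = -3276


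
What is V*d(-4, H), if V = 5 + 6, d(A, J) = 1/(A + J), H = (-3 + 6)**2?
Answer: 11/5 ≈ 2.2000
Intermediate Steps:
H = 9 (H = 3**2 = 9)
V = 11
V*d(-4, H) = 11/(-4 + 9) = 11/5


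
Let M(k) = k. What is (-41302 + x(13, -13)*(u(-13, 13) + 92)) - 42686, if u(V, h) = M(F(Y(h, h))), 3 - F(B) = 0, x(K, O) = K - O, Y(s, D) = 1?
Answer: -81518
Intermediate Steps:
F(B) = 3 (F(B) = 3 - 1*0 = 3 + 0 = 3)
u(V, h) = 3
(-41302 + x(13, -13)*(u(-13, 13) + 92)) - 42686 = (-41302 + (13 - 1*(-13))*(3 + 92)) - 42686 = (-41302 + (13 + 13)*95) - 42686 = (-41302 + 26*95) - 42686 = (-41302 + 2470) - 42686 = -38832 - 42686 = -81518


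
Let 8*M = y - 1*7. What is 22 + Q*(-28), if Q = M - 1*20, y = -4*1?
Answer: 1241/2 ≈ 620.50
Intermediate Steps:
y = -4
M = -11/8 (M = (-4 - 1*7)/8 = (-4 - 7)/8 = (⅛)*(-11) = -11/8 ≈ -1.3750)
Q = -171/8 (Q = -11/8 - 1*20 = -11/8 - 20 = -171/8 ≈ -21.375)
22 + Q*(-28) = 22 - 171/8*(-28) = 22 + 1197/2 = 1241/2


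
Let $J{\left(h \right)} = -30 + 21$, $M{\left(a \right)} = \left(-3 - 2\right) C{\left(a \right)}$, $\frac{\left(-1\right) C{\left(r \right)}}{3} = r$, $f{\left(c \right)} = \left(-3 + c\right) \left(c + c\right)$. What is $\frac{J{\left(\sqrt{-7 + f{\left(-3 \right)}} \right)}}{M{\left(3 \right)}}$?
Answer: $- \frac{1}{5} \approx -0.2$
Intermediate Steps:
$f{\left(c \right)} = 2 c \left(-3 + c\right)$ ($f{\left(c \right)} = \left(-3 + c\right) 2 c = 2 c \left(-3 + c\right)$)
$C{\left(r \right)} = - 3 r$
$M{\left(a \right)} = 15 a$ ($M{\left(a \right)} = \left(-3 - 2\right) \left(- 3 a\right) = - 5 \left(- 3 a\right) = 15 a$)
$J{\left(h \right)} = -9$
$\frac{J{\left(\sqrt{-7 + f{\left(-3 \right)}} \right)}}{M{\left(3 \right)}} = - \frac{9}{15 \cdot 3} = - \frac{9}{45} = \left(-9\right) \frac{1}{45} = - \frac{1}{5}$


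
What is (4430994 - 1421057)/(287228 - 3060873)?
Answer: -429991/396235 ≈ -1.0852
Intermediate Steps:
(4430994 - 1421057)/(287228 - 3060873) = 3009937/(-2773645) = 3009937*(-1/2773645) = -429991/396235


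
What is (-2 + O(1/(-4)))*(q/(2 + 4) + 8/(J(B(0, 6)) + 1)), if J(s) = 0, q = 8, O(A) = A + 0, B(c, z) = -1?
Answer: -21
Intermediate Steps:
O(A) = A
(-2 + O(1/(-4)))*(q/(2 + 4) + 8/(J(B(0, 6)) + 1)) = (-2 + 1/(-4))*(8/(2 + 4) + 8/(0 + 1)) = (-2 - 1/4)*(8/6 + 8/1) = -9*(8*(1/6) + 8*1)/4 = -9*(4/3 + 8)/4 = -9/4*28/3 = -21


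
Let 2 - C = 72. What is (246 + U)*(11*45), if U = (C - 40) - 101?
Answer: 17325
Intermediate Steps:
C = -70 (C = 2 - 1*72 = 2 - 72 = -70)
U = -211 (U = (-70 - 40) - 101 = -110 - 101 = -211)
(246 + U)*(11*45) = (246 - 211)*(11*45) = 35*495 = 17325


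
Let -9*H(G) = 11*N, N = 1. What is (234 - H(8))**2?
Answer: 4481689/81 ≈ 55330.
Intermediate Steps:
H(G) = -11/9
(234 - H(8))**2 = (234 - 1*(-11/9))**2 = (234 + 11/9)**2 = (2117/9)**2 = 4481689/81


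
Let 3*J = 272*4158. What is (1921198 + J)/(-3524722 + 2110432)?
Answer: -229819/141429 ≈ -1.6250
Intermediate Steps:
J = 376992 (J = (272*4158)/3 = (⅓)*1130976 = 376992)
(1921198 + J)/(-3524722 + 2110432) = (1921198 + 376992)/(-3524722 + 2110432) = 2298190/(-1414290) = 2298190*(-1/1414290) = -229819/141429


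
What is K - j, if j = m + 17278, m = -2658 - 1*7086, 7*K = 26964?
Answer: -3682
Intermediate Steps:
K = 3852 (K = (1/7)*26964 = 3852)
m = -9744 (m = -2658 - 7086 = -9744)
j = 7534 (j = -9744 + 17278 = 7534)
K - j = 3852 - 1*7534 = 3852 - 7534 = -3682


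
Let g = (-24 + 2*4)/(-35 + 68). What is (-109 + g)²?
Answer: 13053769/1089 ≈ 11987.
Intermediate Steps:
g = -16/33 (g = (-24 + 8)/33 = -16*1/33 = -16/33 ≈ -0.48485)
(-109 + g)² = (-109 - 16/33)² = (-3613/33)² = 13053769/1089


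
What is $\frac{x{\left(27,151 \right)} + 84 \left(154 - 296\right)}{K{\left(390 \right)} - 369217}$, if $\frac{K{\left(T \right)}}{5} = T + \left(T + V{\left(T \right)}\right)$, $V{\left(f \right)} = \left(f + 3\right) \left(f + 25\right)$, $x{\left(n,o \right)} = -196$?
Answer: $- \frac{6062}{225079} \approx -0.026933$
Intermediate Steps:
$V{\left(f \right)} = \left(3 + f\right) \left(25 + f\right)$
$K{\left(T \right)} = 375 + 5 T^{2} + 150 T$ ($K{\left(T \right)} = 5 \left(T + \left(T + \left(75 + T^{2} + 28 T\right)\right)\right) = 5 \left(T + \left(75 + T^{2} + 29 T\right)\right) = 5 \left(75 + T^{2} + 30 T\right) = 375 + 5 T^{2} + 150 T$)
$\frac{x{\left(27,151 \right)} + 84 \left(154 - 296\right)}{K{\left(390 \right)} - 369217} = \frac{-196 + 84 \left(154 - 296\right)}{\left(375 + 5 \cdot 390^{2} + 150 \cdot 390\right) - 369217} = \frac{-196 + 84 \left(-142\right)}{\left(375 + 5 \cdot 152100 + 58500\right) - 369217} = \frac{-196 - 11928}{\left(375 + 760500 + 58500\right) - 369217} = - \frac{12124}{819375 - 369217} = - \frac{12124}{450158} = \left(-12124\right) \frac{1}{450158} = - \frac{6062}{225079}$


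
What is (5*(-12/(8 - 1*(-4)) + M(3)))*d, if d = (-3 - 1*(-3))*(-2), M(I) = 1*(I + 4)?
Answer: 0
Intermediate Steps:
M(I) = 4 + I (M(I) = 1*(4 + I) = 4 + I)
d = 0 (d = (-3 + 3)*(-2) = 0*(-2) = 0)
(5*(-12/(8 - 1*(-4)) + M(3)))*d = (5*(-12/(8 - 1*(-4)) + (4 + 3)))*0 = (5*(-12/(8 + 4) + 7))*0 = (5*(-12/12 + 7))*0 = (5*(-12*1/12 + 7))*0 = (5*(-1 + 7))*0 = (5*6)*0 = 30*0 = 0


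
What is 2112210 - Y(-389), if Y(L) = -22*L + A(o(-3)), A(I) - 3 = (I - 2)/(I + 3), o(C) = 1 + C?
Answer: 2103653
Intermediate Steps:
A(I) = 3 + (-2 + I)/(3 + I) (A(I) = 3 + (I - 2)/(I + 3) = 3 + (-2 + I)/(3 + I))
Y(L) = -1 - 22*L (Y(L) = -22*L + (7 + 4*(1 - 3))/(3 + (1 - 3)) = -22*L + (7 + 4*(-2))/(3 - 2) = -22*L + (7 - 8)/1 = -22*L + 1*(-1) = -22*L - 1 = -1 - 22*L)
2112210 - Y(-389) = 2112210 - (-1 - 22*(-389)) = 2112210 - (-1 + 8558) = 2112210 - 1*8557 = 2112210 - 8557 = 2103653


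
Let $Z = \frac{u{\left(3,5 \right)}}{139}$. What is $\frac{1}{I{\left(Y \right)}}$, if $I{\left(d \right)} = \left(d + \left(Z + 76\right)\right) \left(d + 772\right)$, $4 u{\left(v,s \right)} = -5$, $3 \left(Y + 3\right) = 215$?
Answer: $\frac{2502}{304265429} \approx 8.2231 \cdot 10^{-6}$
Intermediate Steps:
$Y = \frac{206}{3}$ ($Y = -3 + \frac{1}{3} \cdot 215 = -3 + \frac{215}{3} = \frac{206}{3} \approx 68.667$)
$u{\left(v,s \right)} = - \frac{5}{4}$ ($u{\left(v,s \right)} = \frac{1}{4} \left(-5\right) = - \frac{5}{4}$)
$Z = - \frac{5}{556}$ ($Z = - \frac{5}{4 \cdot 139} = \left(- \frac{5}{4}\right) \frac{1}{139} = - \frac{5}{556} \approx -0.0089928$)
$I{\left(d \right)} = \left(772 + d\right) \left(\frac{42251}{556} + d\right)$ ($I{\left(d \right)} = \left(d + \left(- \frac{5}{556} + 76\right)\right) \left(d + 772\right) = \left(d + \frac{42251}{556}\right) \left(772 + d\right) = \left(\frac{42251}{556} + d\right) \left(772 + d\right) = \left(772 + d\right) \left(\frac{42251}{556} + d\right)$)
$\frac{1}{I{\left(Y \right)}} = \frac{1}{\frac{8154443}{139} + \left(\frac{206}{3}\right)^{2} + \frac{471483}{556} \cdot \frac{206}{3}} = \frac{1}{\frac{8154443}{139} + \frac{42436}{9} + \frac{16187583}{278}} = \frac{1}{\frac{304265429}{2502}} = \frac{2502}{304265429}$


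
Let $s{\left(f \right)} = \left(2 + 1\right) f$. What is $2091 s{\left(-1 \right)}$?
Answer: $-6273$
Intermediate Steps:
$s{\left(f \right)} = 3 f$
$2091 s{\left(-1 \right)} = 2091 \cdot 3 \left(-1\right) = 2091 \left(-3\right) = -6273$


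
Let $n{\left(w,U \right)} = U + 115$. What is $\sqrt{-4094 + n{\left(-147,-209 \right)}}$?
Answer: $2 i \sqrt{1047} \approx 64.715 i$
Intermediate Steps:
$n{\left(w,U \right)} = 115 + U$
$\sqrt{-4094 + n{\left(-147,-209 \right)}} = \sqrt{-4094 + \left(115 - 209\right)} = \sqrt{-4094 - 94} = \sqrt{-4188} = 2 i \sqrt{1047}$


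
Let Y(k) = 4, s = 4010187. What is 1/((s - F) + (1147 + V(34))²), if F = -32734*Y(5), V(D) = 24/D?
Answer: 289/1577463668 ≈ 1.8321e-7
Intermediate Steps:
F = -130936 (F = -32734*4 = -130936)
1/((s - F) + (1147 + V(34))²) = 1/((4010187 - 1*(-130936)) + (1147 + 24/34)²) = 1/((4010187 + 130936) + (1147 + 24*(1/34))²) = 1/(4141123 + (1147 + 12/17)²) = 1/(4141123 + (19511/17)²) = 1/(4141123 + 380679121/289) = 1/(1577463668/289) = 289/1577463668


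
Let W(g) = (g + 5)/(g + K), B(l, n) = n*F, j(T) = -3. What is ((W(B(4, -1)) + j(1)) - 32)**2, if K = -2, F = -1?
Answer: 1681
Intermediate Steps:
B(l, n) = -n (B(l, n) = n*(-1) = -n)
W(g) = (5 + g)/(-2 + g) (W(g) = (g + 5)/(g - 2) = (5 + g)/(-2 + g))
((W(B(4, -1)) + j(1)) - 32)**2 = (((5 - 1*(-1))/(-2 - 1*(-1)) - 3) - 32)**2 = (((5 + 1)/(-2 + 1) - 3) - 32)**2 = ((6/(-1) - 3) - 32)**2 = ((-1*6 - 3) - 32)**2 = ((-6 - 3) - 32)**2 = (-9 - 32)**2 = (-41)**2 = 1681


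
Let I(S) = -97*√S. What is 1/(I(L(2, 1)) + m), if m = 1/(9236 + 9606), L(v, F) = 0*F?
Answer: 18842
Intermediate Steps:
L(v, F) = 0
m = 1/18842 ≈ 5.3073e-5
1/(I(L(2, 1)) + m) = 1/(-97*√0 + 1/18842) = 1/(-97*0 + 1/18842) = 1/(0 + 1/18842) = 1/(1/18842) = 18842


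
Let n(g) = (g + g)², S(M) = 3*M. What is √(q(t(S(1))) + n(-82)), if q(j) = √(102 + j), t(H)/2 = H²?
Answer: √(26896 + 2*√30) ≈ 164.03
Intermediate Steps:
t(H) = 2*H²
n(g) = 4*g² (n(g) = (2*g)² = 4*g²)
√(q(t(S(1))) + n(-82)) = √(√(102 + 2*(3*1)²) + 4*(-82)²) = √(√(102 + 2*3²) + 4*6724) = √(√(102 + 2*9) + 26896) = √(√(102 + 18) + 26896) = √(√120 + 26896) = √(2*√30 + 26896) = √(26896 + 2*√30)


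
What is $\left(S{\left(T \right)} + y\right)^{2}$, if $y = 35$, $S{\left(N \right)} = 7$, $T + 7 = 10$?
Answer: $1764$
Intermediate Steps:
$T = 3$ ($T = -7 + 10 = 3$)
$\left(S{\left(T \right)} + y\right)^{2} = \left(7 + 35\right)^{2} = 42^{2} = 1764$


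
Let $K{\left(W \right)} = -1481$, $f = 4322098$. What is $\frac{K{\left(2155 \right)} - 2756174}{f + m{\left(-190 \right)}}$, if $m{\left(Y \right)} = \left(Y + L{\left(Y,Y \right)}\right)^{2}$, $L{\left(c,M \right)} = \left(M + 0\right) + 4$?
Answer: $- \frac{2757655}{4463474} \approx -0.61783$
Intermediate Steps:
$L{\left(c,M \right)} = 4 + M$ ($L{\left(c,M \right)} = M + 4 = 4 + M$)
$m{\left(Y \right)} = \left(4 + 2 Y\right)^{2}$ ($m{\left(Y \right)} = \left(Y + \left(4 + Y\right)\right)^{2} = \left(4 + 2 Y\right)^{2}$)
$\frac{K{\left(2155 \right)} - 2756174}{f + m{\left(-190 \right)}} = \frac{-1481 - 2756174}{4322098 + 4 \left(2 - 190\right)^{2}} = - \frac{2757655}{4322098 + 4 \left(-188\right)^{2}} = - \frac{2757655}{4322098 + 4 \cdot 35344} = - \frac{2757655}{4322098 + 141376} = - \frac{2757655}{4463474}$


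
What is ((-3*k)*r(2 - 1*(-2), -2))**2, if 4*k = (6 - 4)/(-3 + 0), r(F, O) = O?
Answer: 1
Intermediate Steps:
k = -1/6 (k = ((6 - 4)/(-3 + 0))/4 = (2/(-3))/4 = (2*(-1/3))/4 = (1/4)*(-2/3) = -1/6 ≈ -0.16667)
((-3*k)*r(2 - 1*(-2), -2))**2 = (-3*(-1/6)*(-2))**2 = ((1/2)*(-2))**2 = (-1)**2 = 1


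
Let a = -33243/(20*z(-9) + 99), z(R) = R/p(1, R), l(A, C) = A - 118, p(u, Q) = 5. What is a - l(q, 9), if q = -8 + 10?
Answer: -1235/3 ≈ -411.67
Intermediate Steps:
q = 2
l(A, C) = -118 + A
z(R) = R/5
a = -1583/3 (a = -33243/(20*((⅕)*(-9)) + 99) = -33243/(20*(-9/5) + 99) = -33243/(-36 + 99) = -33243/63 = -33243*1/63 = -1583/3 ≈ -527.67)
a - l(q, 9) = -1583/3 - (-118 + 2) = -1583/3 - 1*(-116) = -1583/3 + 116 = -1235/3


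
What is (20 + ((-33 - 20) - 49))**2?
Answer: 6724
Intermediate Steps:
(20 + ((-33 - 20) - 49))**2 = (20 + (-53 - 49))**2 = (20 - 102)**2 = (-82)**2 = 6724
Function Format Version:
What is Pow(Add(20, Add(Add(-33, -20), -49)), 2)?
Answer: 6724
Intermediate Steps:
Pow(Add(20, Add(Add(-33, -20), -49)), 2) = Pow(Add(20, Add(-53, -49)), 2) = Pow(Add(20, -102), 2) = Pow(-82, 2) = 6724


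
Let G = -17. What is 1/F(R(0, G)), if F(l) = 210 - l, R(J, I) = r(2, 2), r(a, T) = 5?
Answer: 1/205 ≈ 0.0048781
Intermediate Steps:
R(J, I) = 5
1/F(R(0, G)) = 1/(210 - 1*5) = 1/(210 - 5) = 1/205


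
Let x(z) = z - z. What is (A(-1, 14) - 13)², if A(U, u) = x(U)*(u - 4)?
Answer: 169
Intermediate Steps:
x(z) = 0
A(U, u) = 0 (A(U, u) = 0*(u - 4) = 0*(-4 + u) = 0)
(A(-1, 14) - 13)² = (0 - 13)² = (-13)² = 169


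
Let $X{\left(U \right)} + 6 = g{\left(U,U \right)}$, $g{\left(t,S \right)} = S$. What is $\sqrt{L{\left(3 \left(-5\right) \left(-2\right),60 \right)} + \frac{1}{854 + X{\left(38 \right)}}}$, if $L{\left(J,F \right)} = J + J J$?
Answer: $\frac{\sqrt{730047166}}{886} \approx 30.496$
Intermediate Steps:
$X{\left(U \right)} = -6 + U$
$L{\left(J,F \right)} = J + J^{2}$
$\sqrt{L{\left(3 \left(-5\right) \left(-2\right),60 \right)} + \frac{1}{854 + X{\left(38 \right)}}} = \sqrt{3 \left(-5\right) \left(-2\right) \left(1 + 3 \left(-5\right) \left(-2\right)\right) + \frac{1}{854 + \left(-6 + 38\right)}} = \sqrt{\left(-15\right) \left(-2\right) \left(1 - -30\right) + \frac{1}{854 + 32}} = \sqrt{30 \left(1 + 30\right) + \frac{1}{886}} = \sqrt{30 \cdot 31 + \frac{1}{886}} = \sqrt{930 + \frac{1}{886}} = \sqrt{\frac{823981}{886}} = \frac{\sqrt{730047166}}{886}$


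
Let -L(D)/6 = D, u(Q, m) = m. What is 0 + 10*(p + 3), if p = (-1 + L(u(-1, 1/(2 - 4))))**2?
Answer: 70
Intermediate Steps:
L(D) = -6*D
p = 4 (p = (-1 - 6/(2 - 4))**2 = (-1 - 6/(-2))**2 = (-1 - 6*(-1/2))**2 = (-1 + 3)**2 = 2**2 = 4)
0 + 10*(p + 3) = 0 + 10*(4 + 3) = 0 + 10*7 = 0 + 70 = 70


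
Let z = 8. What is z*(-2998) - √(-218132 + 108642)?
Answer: -23984 - I*√109490 ≈ -23984.0 - 330.89*I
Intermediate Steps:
z*(-2998) - √(-218132 + 108642) = 8*(-2998) - √(-218132 + 108642) = -23984 - √(-109490) = -23984 - I*√109490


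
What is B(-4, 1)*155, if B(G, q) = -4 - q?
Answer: -775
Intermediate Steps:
B(-4, 1)*155 = (-4 - 1*1)*155 = (-4 - 1)*155 = -5*155 = -775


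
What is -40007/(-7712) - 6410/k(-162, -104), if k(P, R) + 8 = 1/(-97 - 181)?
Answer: 2766329067/3431840 ≈ 806.08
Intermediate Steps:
k(P, R) = -2225/278 (k(P, R) = -8 + 1/(-97 - 181) = -8 + 1/(-278) = -8 - 1/278 = -2225/278)
-40007/(-7712) - 6410/k(-162, -104) = -40007/(-7712) - 6410/(-2225/278) = -40007*(-1/7712) - 6410*(-278/2225) = 40007/7712 + 356396/445 = 2766329067/3431840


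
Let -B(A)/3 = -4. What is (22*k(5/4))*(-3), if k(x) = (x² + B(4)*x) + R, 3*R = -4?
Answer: -8041/8 ≈ -1005.1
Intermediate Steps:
R = -4/3 (R = (⅓)*(-4) = -4/3 ≈ -1.3333)
B(A) = 12 (B(A) = -3*(-4) = 12)
k(x) = -4/3 + x² + 12*x (k(x) = (x² + 12*x) - 4/3 = -4/3 + x² + 12*x)
(22*k(5/4))*(-3) = (22*(-4/3 + (5/4)² + 12*(5/4)))*(-3) = (22*(-4/3 + 25/16 + 15))*(-3) = (22*(731/48))*(-3) = (8041/24)*(-3) = -8041/8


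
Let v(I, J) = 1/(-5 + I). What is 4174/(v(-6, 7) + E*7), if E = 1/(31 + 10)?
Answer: 941237/18 ≈ 52291.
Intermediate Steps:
E = 1/41 ≈ 0.024390
4174/(v(-6, 7) + E*7) = 4174/(1/(-5 - 6) + (1/41)*7) = 4174/(1/(-11) + 7/41) = 4174/(-1/11 + 7/41) = 4174/(36/451) = 4174*(451/36) = 941237/18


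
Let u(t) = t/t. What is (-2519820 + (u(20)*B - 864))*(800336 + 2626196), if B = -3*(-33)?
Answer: -8636865161220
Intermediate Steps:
u(t) = 1
B = 99
(-2519820 + (u(20)*B - 864))*(800336 + 2626196) = (-2519820 + (1*99 - 864))*(800336 + 2626196) = (-2519820 + (99 - 864))*3426532 = (-2519820 - 765)*3426532 = -2520585*3426532 = -8636865161220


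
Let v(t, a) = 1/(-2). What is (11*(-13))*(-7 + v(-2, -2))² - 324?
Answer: -33471/4 ≈ -8367.8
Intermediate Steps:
v(t, a) = -½
(11*(-13))*(-7 + v(-2, -2))² - 324 = (11*(-13))*(-7 - ½)² - 324 = -143*(-15/2)² - 324 = -143*225/4 - 324 = -32175/4 - 324 = -33471/4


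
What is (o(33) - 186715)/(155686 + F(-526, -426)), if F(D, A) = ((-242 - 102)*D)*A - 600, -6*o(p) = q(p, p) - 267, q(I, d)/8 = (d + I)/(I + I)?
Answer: 1120031/461562348 ≈ 0.0024266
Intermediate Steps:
q(I, d) = 4*(I + d)/I (q(I, d) = 8*((d + I)/(I + I)) = 8*((I + d)/((2*I))) = 8*((I + d)*(1/(2*I))) = 8*((I + d)/(2*I)) = 4*(I + d)/I)
o(p) = 259/6 (o(p) = -((4 + 4*p/p) - 267)/6 = -((4 + 4) - 267)/6 = -(8 - 267)/6 = -⅙*(-259) = 259/6)
F(D, A) = -600 - 344*A*D (F(D, A) = (-344*D)*A - 600 = -344*A*D - 600 = -600 - 344*A*D)
(o(33) - 186715)/(155686 + F(-526, -426)) = (259/6 - 186715)/(155686 + (-600 - 344*(-426)*(-526))) = -1120031/(6*(155686 + (-600 - 77082144))) = -1120031/(6*(155686 - 77082744)) = -1120031/6/(-76927058) = -1120031/6*(-1/76927058) = 1120031/461562348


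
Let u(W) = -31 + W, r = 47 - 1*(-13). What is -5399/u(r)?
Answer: -5399/29 ≈ -186.17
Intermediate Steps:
r = 60 (r = 47 + 13 = 60)
-5399/u(r) = -5399/(-31 + 60) = -5399/29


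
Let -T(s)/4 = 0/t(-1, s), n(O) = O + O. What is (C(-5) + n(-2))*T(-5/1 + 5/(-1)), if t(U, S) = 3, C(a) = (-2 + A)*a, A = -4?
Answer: 0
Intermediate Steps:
n(O) = 2*O
C(a) = -6*a (C(a) = (-2 - 4)*a = -6*a)
T(s) = 0 (T(s) = -0/3 = -4*0 = 0)
(C(-5) + n(-2))*T(-5/1 + 5/(-1)) = (-6*(-5) + 2*(-2))*0 = (30 - 4)*0 = 26*0 = 0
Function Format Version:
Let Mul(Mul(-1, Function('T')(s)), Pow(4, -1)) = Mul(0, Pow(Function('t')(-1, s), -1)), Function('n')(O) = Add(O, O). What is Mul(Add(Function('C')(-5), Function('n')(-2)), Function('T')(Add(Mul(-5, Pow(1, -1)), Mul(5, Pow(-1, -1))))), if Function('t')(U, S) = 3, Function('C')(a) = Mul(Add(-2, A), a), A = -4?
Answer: 0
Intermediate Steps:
Function('n')(O) = Mul(2, O)
Function('C')(a) = Mul(-6, a) (Function('C')(a) = Mul(Add(-2, -4), a) = Mul(-6, a))
Function('T')(s) = 0 (Function('T')(s) = Mul(-4, Mul(0, Pow(3, -1))) = Mul(-4, Mul(0, Rational(1, 3))) = Mul(-4, 0) = 0)
Mul(Add(Function('C')(-5), Function('n')(-2)), Function('T')(Add(Mul(-5, Pow(1, -1)), Mul(5, Pow(-1, -1))))) = Mul(Add(Mul(-6, -5), Mul(2, -2)), 0) = Mul(Add(30, -4), 0) = Mul(26, 0) = 0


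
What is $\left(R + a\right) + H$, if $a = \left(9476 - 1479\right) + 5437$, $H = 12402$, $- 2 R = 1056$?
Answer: $25308$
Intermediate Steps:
$R = -528$ ($R = \left(- \frac{1}{2}\right) 1056 = -528$)
$a = 13434$ ($a = 7997 + 5437 = 13434$)
$\left(R + a\right) + H = \left(-528 + 13434\right) + 12402 = 12906 + 12402 = 25308$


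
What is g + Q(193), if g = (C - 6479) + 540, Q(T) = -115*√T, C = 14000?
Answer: 8061 - 115*√193 ≈ 6463.4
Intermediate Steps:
g = 8061 (g = (14000 - 6479) + 540 = 7521 + 540 = 8061)
g + Q(193) = 8061 - 115*√193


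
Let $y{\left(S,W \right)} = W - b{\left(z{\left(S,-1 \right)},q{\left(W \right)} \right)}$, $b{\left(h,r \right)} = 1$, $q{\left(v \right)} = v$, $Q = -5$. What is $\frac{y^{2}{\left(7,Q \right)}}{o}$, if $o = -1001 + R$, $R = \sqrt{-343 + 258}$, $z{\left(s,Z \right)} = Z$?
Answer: $- \frac{18018}{501043} - \frac{18 i \sqrt{85}}{501043} \approx -0.035961 - 0.00033121 i$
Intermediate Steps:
$R = i \sqrt{85}$ ($R = \sqrt{-85} = i \sqrt{85} \approx 9.2195 i$)
$y{\left(S,W \right)} = -1 + W$ ($y{\left(S,W \right)} = W - 1 = -1 + W$)
$o = -1001 + i \sqrt{85} \approx -1001.0 + 9.2195 i$
$\frac{y^{2}{\left(7,Q \right)}}{o} = \frac{\left(-1 - 5\right)^{2}}{-1001 + i \sqrt{85}} = \frac{\left(-6\right)^{2}}{-1001 + i \sqrt{85}} = \frac{36}{-1001 + i \sqrt{85}}$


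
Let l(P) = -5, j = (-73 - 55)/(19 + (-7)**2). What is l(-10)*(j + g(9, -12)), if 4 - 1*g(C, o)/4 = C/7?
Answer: -5340/119 ≈ -44.874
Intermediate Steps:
j = -32/17 (j = -128/(19 + 49) = -128/68 = -128*1/68 = -32/17 ≈ -1.8824)
g(C, o) = 16 - 4*C/7
l(-10)*(j + g(9, -12)) = -5*(-32/17 + (16 - 4/7*9)) = -5*(-32/17 + (16 - 36/7)) = -5*(-32/17 + 76/7) = -5*1068/119 = -5340/119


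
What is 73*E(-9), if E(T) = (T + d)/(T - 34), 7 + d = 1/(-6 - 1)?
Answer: 8249/301 ≈ 27.405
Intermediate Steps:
d = -50/7 (d = -7 + 1/(-6 - 1) = -7 + 1/(-7) = -7 - ⅐ = -50/7 ≈ -7.1429)
E(T) = (-50/7 + T)/(-34 + T) (E(T) = (T - 50/7)/(T - 34) = (-50/7 + T)/(-34 + T))
73*E(-9) = 73*((-50/7 - 9)/(-34 - 9)) = 73*(-113/7/(-43)) = 73*(-1/43*(-113/7)) = 73*(113/301) = 8249/301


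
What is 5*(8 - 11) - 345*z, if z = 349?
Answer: -120420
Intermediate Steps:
5*(8 - 11) - 345*z = 5*(8 - 11) - 345*349 = 5*(-3) - 120405 = -15 - 120405 = -120420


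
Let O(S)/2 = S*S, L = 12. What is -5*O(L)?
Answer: -1440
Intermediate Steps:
O(S) = 2*S² (O(S) = 2*(S*S) = 2*S²)
-5*O(L) = -10*12² = -10*144 = -5*288 = -1440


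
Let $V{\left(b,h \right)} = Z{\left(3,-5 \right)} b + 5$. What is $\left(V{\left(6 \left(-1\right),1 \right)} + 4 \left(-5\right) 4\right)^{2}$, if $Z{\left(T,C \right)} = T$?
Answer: $8649$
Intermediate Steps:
$V{\left(b,h \right)} = 5 + 3 b$ ($V{\left(b,h \right)} = 3 b + 5 = 5 + 3 b$)
$\left(V{\left(6 \left(-1\right),1 \right)} + 4 \left(-5\right) 4\right)^{2} = \left(\left(5 + 3 \cdot 6 \left(-1\right)\right) + 4 \left(-5\right) 4\right)^{2} = \left(\left(5 + 3 \left(-6\right)\right) - 80\right)^{2} = \left(\left(5 - 18\right) - 80\right)^{2} = \left(-13 - 80\right)^{2} = \left(-93\right)^{2} = 8649$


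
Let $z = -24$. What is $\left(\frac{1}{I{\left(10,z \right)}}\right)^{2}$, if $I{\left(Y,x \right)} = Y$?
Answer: $\frac{1}{100} \approx 0.01$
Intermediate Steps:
$\left(\frac{1}{I{\left(10,z \right)}}\right)^{2} = \left(\frac{1}{10}\right)^{2} = \frac{1}{100}$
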